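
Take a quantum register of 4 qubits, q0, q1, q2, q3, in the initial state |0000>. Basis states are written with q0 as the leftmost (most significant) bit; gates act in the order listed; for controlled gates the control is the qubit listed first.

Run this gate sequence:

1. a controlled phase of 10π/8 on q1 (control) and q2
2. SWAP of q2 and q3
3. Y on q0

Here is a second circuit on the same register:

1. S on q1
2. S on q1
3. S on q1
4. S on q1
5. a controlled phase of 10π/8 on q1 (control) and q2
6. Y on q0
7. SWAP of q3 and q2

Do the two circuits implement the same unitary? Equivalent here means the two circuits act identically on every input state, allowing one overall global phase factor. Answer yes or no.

Yes, they are equivalent — the unitaries differ by at most a global phase.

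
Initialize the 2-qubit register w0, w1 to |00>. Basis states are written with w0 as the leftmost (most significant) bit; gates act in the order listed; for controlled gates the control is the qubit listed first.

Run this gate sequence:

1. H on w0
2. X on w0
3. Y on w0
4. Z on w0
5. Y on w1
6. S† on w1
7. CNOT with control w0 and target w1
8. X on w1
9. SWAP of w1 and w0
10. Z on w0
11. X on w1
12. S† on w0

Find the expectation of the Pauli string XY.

The observable XY averages to -1.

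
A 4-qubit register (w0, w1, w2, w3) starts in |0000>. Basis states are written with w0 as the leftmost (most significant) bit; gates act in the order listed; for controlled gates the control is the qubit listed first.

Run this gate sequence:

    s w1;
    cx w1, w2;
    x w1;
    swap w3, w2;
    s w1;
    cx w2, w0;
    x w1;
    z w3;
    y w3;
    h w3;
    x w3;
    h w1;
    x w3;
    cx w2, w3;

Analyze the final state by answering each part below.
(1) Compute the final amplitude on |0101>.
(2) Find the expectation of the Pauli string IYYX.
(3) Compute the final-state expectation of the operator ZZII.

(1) The amplitude on |0101> is 1/2.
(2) The observable IYYX averages to 0.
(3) The expectation value of ZZII is 0.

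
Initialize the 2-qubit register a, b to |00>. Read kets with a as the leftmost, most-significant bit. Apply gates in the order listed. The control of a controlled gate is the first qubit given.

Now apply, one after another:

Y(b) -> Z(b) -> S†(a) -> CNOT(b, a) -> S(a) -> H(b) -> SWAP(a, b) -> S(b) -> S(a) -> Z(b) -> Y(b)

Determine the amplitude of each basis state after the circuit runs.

After the circuit, the state carries amplitude -sqrt(2)/2 on |00>, 0 on |01>, sqrt(2)*I/2 on |10>, 0 on |11>.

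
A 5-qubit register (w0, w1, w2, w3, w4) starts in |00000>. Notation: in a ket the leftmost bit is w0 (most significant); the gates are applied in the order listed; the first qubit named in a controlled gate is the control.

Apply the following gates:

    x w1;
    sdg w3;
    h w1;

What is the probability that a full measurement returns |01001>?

Outcome |01001> occurs with probability 0.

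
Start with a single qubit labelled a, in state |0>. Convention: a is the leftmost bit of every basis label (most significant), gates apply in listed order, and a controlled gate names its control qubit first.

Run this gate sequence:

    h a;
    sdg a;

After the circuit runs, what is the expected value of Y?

In the final state, Y has expectation -1.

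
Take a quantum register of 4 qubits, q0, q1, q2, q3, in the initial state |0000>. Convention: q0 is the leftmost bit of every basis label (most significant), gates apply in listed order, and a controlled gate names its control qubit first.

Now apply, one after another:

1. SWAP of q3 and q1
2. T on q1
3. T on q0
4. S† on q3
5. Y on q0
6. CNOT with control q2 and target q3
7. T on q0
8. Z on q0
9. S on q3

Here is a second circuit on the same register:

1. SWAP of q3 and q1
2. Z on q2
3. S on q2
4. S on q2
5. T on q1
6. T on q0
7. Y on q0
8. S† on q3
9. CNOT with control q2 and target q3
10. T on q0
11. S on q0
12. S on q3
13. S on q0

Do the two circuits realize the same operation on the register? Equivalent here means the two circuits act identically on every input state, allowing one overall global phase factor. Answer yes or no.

Yes: on every input state the two circuits agree up to one overall phase factor.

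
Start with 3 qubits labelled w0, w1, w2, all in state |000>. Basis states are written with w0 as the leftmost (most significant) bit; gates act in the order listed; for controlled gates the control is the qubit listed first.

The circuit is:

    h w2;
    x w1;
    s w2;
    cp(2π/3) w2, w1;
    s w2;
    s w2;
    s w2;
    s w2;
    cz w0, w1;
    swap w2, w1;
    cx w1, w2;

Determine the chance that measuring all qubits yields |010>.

Outcome |010> occurs with probability 1/2. Key observation: gates 5-8 undo each other exactly, leaving only the rest of the circuit to track.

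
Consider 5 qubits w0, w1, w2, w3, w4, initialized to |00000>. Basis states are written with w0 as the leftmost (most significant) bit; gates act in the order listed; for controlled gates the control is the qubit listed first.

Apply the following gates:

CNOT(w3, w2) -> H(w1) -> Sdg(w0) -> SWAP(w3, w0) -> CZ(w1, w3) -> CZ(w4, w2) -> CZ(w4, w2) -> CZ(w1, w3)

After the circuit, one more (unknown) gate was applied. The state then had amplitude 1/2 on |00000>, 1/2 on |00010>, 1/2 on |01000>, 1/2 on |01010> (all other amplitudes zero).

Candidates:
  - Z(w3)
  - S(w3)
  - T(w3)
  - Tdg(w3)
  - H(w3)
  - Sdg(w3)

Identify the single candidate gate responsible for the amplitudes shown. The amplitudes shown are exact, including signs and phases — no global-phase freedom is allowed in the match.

It was H(w3) that produced the state shown. Key observation: the block from step 5 through step 8 cancels to the identity and can be dropped.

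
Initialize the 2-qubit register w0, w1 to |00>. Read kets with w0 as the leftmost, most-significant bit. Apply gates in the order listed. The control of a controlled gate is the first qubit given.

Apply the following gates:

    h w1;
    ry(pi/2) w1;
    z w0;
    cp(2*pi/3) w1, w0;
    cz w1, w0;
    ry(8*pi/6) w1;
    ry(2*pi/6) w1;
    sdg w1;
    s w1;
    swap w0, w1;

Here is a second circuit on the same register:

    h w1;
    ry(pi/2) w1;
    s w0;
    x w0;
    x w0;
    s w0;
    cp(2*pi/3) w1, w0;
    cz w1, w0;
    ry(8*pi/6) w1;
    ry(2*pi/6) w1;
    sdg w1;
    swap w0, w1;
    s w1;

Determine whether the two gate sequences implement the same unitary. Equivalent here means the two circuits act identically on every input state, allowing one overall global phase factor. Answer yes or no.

No: there is an input state on which the two circuits produce genuinely different outputs (not merely differing by a phase).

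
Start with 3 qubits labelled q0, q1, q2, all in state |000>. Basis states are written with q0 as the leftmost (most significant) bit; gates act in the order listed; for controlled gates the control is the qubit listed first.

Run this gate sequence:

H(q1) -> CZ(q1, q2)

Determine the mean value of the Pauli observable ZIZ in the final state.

The expectation value of ZIZ is 1.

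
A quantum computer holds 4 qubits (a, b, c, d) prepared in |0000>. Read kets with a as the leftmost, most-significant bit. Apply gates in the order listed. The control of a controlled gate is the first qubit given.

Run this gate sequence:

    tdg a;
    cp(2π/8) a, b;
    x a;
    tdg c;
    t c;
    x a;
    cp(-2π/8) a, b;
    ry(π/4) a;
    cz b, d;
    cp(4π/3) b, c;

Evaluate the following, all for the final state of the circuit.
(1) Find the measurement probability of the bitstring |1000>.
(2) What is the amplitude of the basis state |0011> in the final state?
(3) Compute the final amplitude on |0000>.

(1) The probability of measuring |1000> is 1/2 - sqrt(2)/4. Key observation: gates 2-7 undo each other exactly, leaving only the rest of the circuit to track.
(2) The final state's coefficient on |0011> equals 0.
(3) |0000> carries amplitude sqrt(sqrt(2) + 2)/2 in the final state.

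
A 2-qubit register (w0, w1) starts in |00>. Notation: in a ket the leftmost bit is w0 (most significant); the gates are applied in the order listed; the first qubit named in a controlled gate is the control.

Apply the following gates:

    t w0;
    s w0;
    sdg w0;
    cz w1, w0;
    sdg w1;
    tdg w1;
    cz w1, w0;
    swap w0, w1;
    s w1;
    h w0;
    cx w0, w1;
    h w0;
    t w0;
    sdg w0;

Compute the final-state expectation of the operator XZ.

The expectation value of XZ is sqrt(2)/2.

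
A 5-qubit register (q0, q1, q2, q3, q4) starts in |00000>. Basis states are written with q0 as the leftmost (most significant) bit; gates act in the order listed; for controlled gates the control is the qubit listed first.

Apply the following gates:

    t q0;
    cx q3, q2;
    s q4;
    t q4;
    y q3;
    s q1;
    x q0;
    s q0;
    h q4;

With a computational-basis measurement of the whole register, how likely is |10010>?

The probability of measuring |10010> is 1/2.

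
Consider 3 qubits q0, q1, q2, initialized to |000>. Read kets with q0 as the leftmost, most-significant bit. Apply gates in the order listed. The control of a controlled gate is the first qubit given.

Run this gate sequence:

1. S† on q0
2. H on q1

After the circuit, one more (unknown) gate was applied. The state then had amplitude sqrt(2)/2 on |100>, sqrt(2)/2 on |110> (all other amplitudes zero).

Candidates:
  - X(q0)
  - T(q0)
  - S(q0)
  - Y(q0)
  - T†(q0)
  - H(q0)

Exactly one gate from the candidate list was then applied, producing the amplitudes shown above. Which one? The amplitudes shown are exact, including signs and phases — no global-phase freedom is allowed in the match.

It was X(q0) that produced the state shown.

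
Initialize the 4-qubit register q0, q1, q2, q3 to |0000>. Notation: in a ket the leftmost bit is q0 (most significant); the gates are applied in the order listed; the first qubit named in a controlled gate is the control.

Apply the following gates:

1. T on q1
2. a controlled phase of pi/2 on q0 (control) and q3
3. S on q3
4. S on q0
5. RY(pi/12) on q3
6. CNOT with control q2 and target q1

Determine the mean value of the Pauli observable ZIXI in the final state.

The expectation value of ZIXI is 0.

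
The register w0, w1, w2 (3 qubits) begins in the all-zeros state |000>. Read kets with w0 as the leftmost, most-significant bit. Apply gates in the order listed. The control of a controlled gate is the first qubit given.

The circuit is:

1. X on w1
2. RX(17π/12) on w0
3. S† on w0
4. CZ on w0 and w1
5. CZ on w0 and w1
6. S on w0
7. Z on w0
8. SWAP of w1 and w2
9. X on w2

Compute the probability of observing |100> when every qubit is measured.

A full measurement returns |100> with probability -sqrt(2)/8 + sqrt(6)/8 + 1/2. Key observation: gates 3-6 undo each other exactly, leaving only the rest of the circuit to track.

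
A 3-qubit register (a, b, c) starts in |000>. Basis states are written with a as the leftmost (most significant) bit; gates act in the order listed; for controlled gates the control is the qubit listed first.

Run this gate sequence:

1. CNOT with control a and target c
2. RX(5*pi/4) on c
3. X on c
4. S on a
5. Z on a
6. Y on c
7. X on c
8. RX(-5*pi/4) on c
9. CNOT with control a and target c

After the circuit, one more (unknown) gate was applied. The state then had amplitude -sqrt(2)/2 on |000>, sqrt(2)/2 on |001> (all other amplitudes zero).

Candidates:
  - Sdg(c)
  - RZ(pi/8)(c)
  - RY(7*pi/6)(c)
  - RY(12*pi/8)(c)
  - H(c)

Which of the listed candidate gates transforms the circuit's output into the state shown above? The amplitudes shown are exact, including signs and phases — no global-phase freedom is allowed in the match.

The applied gate was Sdg(c).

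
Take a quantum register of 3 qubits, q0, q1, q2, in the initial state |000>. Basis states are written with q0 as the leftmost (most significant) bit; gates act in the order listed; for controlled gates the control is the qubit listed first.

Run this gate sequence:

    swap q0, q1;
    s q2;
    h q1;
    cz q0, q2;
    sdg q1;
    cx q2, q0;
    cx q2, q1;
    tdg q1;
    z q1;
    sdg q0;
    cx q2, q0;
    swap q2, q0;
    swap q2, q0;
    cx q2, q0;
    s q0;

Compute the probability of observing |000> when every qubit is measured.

A full measurement returns |000> with probability 1/2. Key observation: gates 10-15 undo each other exactly, leaving only the rest of the circuit to track.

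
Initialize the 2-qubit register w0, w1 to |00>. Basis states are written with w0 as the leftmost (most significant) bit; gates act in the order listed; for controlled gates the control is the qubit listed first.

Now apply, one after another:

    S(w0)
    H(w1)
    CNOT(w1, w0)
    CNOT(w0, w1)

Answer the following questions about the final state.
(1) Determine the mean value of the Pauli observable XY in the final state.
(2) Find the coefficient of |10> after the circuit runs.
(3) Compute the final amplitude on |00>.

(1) In the final state, XY has expectation 0.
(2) The amplitude on |10> is sqrt(2)/2.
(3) The final state's coefficient on |00> equals sqrt(2)/2.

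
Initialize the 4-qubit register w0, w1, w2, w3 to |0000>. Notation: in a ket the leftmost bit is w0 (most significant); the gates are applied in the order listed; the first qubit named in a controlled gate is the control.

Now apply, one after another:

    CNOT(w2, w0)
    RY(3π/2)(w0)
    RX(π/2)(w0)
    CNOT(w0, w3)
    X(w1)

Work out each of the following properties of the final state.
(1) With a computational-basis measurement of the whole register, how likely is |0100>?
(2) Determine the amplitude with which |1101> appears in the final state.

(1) A full measurement returns |0100> with probability 1/2.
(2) The final state's coefficient on |1101> equals 1/2 + I/2.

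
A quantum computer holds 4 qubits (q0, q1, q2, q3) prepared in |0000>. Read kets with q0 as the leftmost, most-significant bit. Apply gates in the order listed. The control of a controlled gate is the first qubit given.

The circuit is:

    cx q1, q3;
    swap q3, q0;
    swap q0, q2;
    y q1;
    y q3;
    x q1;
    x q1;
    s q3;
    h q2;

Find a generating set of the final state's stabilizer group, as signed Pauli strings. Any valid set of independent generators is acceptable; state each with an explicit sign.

The final state is stabilized by the group generated by +IIXI, +ZIII, -IZII, -IIIZ; other independent generating sets are equally valid. Key observation: steps 6-7 multiply out to the identity, so the circuit reduces to the remaining gates.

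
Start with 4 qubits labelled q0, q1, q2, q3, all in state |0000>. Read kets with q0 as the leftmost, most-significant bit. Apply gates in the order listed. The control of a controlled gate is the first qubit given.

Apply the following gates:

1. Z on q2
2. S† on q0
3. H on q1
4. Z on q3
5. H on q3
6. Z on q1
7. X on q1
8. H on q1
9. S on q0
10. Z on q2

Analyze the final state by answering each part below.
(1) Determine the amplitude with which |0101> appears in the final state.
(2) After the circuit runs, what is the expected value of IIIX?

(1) The amplitude on |0101> is -sqrt(2)/2.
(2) In the final state, IIIX has expectation 1.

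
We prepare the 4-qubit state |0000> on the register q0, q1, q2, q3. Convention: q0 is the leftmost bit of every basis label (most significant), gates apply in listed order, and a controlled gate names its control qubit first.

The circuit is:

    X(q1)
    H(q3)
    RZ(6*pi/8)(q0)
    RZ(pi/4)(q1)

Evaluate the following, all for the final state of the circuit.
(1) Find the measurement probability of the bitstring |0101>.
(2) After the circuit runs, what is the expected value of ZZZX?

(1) Outcome |0101> occurs with probability 1/2.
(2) The observable ZZZX averages to -1.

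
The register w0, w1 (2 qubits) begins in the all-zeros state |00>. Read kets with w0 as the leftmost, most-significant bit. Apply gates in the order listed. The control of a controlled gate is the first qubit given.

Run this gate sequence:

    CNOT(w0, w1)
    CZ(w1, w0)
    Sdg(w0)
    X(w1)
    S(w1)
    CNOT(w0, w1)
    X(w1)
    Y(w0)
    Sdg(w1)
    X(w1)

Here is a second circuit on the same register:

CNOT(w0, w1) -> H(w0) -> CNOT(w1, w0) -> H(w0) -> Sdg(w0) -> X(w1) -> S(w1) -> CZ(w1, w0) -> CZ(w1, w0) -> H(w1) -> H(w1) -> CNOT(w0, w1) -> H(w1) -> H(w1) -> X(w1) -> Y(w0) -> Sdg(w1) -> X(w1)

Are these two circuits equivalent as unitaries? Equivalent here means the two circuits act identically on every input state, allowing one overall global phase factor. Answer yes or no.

Yes: on every input state the two circuits agree up to one overall phase factor.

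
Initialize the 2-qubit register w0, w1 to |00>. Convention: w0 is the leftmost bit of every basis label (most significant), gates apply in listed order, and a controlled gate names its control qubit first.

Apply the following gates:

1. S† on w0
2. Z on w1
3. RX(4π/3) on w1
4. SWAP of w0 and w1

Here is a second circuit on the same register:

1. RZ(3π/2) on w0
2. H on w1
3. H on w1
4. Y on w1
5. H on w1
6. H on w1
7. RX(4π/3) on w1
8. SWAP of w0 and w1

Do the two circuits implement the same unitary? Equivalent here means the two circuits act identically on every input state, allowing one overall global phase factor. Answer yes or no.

No: there is an input state on which the two circuits produce genuinely different outputs (not merely differing by a phase).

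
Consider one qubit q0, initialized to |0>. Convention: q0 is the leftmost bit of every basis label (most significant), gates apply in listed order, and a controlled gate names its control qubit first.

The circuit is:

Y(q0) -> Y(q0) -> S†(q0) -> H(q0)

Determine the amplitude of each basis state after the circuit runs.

After the circuit, the state carries amplitude sqrt(2)/2 on |0>, sqrt(2)/2 on |1>.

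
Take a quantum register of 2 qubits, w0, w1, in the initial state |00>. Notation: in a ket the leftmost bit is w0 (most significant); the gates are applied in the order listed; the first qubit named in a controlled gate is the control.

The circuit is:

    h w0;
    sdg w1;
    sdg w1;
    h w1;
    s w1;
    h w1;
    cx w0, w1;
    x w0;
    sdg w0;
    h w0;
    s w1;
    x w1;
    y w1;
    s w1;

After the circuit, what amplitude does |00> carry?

The final state's coefficient on |00> equals -1/2 - I/2.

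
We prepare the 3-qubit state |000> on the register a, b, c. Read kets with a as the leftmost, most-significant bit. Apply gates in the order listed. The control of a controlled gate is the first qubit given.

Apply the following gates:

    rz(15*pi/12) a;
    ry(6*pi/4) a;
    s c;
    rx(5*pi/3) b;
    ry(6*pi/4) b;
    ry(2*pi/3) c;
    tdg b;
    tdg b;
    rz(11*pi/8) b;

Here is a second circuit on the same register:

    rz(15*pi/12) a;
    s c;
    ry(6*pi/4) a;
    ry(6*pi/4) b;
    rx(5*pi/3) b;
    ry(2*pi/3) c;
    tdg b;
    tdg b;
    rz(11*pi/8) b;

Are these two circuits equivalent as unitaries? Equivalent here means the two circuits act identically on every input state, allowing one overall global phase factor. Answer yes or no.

No, they are not equivalent — no single phase factor reconciles the two unitaries.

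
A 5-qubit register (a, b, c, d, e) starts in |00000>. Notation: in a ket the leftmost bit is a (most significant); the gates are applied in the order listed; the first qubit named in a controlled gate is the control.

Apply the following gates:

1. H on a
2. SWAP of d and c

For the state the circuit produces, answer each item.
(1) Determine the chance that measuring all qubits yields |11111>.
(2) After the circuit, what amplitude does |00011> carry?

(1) The probability of measuring |11111> is 0.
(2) The final state's coefficient on |00011> equals 0.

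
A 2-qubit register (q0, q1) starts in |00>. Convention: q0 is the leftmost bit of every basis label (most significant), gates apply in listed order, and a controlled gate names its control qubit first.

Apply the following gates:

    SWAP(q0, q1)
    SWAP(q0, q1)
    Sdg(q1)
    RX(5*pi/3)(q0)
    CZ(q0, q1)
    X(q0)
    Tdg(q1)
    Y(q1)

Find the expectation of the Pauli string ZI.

The observable ZI averages to -1/2. Key observation: steps 1-2 multiply out to the identity, so the circuit reduces to the remaining gates.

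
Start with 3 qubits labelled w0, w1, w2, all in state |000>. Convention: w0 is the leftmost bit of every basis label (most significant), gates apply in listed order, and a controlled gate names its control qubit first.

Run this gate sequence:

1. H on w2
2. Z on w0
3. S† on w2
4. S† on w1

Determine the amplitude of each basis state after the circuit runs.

After the circuit, the state carries amplitude sqrt(2)/2 on |000>, -sqrt(2)*I/2 on |001>, and 0 on every other basis state.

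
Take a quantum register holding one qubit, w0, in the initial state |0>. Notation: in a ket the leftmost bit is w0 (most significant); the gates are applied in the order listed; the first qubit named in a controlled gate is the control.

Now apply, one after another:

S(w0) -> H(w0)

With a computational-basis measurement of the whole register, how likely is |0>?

The probability of measuring |0> is 1/2.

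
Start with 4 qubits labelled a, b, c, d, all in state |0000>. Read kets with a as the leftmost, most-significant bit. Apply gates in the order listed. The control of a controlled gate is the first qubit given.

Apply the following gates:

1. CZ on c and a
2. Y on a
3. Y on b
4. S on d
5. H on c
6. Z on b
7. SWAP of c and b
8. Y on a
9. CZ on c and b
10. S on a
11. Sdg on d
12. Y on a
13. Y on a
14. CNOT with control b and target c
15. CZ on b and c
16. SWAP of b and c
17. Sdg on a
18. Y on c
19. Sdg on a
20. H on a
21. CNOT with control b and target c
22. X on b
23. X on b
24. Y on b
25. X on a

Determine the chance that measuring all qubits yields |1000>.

A full measurement returns |1000> with probability 1/4.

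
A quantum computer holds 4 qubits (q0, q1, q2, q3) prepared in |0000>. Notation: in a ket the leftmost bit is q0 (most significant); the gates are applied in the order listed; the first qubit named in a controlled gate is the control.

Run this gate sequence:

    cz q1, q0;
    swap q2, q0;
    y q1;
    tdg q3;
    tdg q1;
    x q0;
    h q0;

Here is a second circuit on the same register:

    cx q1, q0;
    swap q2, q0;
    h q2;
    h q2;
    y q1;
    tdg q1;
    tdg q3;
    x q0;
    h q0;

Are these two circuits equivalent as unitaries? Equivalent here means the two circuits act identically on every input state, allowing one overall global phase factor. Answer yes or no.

No: there is an input state on which the two circuits produce genuinely different outputs (not merely differing by a phase).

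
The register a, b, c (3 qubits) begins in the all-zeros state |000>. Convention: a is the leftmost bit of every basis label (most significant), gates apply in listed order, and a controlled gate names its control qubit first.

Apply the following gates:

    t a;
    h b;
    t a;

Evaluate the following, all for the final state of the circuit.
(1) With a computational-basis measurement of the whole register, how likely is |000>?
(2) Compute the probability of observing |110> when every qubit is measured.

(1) A full measurement returns |000> with probability 1/2.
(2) The probability of measuring |110> is 0.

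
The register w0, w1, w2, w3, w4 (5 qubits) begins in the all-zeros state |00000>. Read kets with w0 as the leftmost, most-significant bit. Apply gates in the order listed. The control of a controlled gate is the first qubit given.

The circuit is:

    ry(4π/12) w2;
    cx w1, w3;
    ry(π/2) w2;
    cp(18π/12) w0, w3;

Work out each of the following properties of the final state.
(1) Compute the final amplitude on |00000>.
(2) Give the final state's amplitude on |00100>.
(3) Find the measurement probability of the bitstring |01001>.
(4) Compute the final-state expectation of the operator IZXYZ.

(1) The amplitude on |00000> is -sqrt(2)/4 + sqrt(6)/4.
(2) The amplitude on |00100> is sqrt(2)/4 + sqrt(6)/4.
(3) Outcome |01001> occurs with probability 0.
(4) The observable IZXYZ averages to 0.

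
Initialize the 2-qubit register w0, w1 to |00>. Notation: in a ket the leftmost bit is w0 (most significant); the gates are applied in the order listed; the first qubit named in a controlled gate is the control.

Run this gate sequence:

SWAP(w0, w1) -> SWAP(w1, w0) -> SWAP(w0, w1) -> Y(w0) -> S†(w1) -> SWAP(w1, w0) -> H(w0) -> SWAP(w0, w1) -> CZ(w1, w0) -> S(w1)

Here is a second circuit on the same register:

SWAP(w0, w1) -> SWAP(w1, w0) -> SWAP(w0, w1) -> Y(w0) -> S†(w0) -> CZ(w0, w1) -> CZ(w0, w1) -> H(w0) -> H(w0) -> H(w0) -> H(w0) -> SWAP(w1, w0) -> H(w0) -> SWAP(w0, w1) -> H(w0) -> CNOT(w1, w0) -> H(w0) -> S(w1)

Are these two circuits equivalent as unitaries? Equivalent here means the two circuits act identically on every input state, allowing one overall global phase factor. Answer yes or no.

No: there is an input state on which the two circuits produce genuinely different outputs (not merely differing by a phase).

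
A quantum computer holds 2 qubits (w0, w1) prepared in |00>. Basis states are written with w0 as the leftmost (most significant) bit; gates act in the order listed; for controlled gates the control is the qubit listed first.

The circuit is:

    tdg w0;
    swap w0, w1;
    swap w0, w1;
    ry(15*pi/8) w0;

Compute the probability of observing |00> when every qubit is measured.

The probability of measuring |00> is cos(pi/16)**2.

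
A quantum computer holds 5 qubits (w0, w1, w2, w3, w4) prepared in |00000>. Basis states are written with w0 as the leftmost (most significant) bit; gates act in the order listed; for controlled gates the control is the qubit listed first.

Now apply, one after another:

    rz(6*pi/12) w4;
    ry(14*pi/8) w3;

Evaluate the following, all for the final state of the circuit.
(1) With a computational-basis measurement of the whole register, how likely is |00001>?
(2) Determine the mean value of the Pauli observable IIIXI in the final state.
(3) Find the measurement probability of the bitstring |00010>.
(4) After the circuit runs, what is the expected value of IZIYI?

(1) The probability of measuring |00001> is 0.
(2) In the final state, IIIXI has expectation -sqrt(2)/2.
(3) The probability of measuring |00010> is 1/2 - sqrt(2)/4.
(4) In the final state, IZIYI has expectation 0.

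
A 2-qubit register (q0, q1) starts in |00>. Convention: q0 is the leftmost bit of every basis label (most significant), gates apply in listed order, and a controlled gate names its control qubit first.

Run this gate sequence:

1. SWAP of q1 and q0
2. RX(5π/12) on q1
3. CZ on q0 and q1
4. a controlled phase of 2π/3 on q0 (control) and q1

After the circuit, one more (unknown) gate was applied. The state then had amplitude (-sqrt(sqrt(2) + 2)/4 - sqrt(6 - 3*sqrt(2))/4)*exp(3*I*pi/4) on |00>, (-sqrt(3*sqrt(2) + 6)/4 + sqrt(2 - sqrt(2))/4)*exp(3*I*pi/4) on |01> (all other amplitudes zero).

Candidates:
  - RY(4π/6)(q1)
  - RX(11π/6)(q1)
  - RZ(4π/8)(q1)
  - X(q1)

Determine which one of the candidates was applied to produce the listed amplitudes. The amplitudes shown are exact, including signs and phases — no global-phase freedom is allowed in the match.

The applied gate was RZ(4π/8)(q1).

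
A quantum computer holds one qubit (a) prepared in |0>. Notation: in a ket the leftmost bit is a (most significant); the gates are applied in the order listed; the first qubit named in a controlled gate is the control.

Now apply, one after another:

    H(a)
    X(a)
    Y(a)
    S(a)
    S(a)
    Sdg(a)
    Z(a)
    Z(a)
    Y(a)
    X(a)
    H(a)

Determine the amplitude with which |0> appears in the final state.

|0> carries amplitude 1/2 + I/2 in the final state.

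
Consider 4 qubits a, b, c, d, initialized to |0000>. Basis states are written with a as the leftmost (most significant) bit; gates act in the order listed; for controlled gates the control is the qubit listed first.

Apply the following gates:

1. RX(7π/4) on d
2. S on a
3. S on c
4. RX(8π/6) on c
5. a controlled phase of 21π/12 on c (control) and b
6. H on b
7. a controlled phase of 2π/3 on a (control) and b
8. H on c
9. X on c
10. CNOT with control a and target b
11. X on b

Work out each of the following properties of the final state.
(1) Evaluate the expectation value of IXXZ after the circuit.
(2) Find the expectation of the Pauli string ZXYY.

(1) In the final state, IXXZ has expectation -sqrt(2)/4.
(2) The expectation value of ZXYY is sqrt(6)/4.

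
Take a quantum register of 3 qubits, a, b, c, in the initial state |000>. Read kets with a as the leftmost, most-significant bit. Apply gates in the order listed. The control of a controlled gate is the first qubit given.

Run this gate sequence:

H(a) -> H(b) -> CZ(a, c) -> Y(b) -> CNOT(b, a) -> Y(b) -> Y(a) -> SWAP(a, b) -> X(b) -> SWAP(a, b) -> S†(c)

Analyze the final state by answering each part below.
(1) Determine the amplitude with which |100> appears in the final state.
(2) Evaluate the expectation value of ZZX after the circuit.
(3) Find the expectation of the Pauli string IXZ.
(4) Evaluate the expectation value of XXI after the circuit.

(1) |100> carries amplitude -I/2 in the final state.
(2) In the final state, ZZX has expectation 0.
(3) The observable IXZ averages to 1.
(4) In the final state, XXI has expectation -1.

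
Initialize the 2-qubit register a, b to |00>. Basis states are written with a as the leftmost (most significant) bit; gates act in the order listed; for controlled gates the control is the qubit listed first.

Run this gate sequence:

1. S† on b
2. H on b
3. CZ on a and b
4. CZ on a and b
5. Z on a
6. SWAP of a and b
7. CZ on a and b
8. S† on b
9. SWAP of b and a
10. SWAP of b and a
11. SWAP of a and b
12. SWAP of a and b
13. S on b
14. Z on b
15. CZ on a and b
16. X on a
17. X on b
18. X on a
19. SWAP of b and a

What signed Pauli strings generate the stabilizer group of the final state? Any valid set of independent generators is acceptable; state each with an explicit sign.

The final state is stabilized by the group generated by +IX, -ZI; other independent generating sets are equally valid.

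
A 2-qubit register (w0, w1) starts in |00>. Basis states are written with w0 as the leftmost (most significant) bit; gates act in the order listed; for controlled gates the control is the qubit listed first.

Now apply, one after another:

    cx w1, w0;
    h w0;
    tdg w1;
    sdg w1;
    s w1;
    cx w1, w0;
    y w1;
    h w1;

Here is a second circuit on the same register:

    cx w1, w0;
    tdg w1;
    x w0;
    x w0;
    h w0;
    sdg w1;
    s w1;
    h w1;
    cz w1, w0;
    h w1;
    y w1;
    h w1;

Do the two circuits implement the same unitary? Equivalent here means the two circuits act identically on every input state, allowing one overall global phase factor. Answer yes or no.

No — the two circuits implement different unitaries, even allowing a global phase.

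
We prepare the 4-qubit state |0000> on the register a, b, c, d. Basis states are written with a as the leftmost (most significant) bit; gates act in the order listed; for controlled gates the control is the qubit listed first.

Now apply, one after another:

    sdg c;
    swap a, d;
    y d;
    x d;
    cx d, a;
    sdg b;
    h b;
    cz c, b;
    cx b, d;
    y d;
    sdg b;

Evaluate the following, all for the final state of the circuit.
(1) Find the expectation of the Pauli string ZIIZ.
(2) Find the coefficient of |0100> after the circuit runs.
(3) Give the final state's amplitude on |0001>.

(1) The expectation value of ZIIZ is 0.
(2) |0100> carries amplitude -sqrt(2)*I/2 in the final state.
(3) |0001> carries amplitude -sqrt(2)/2 in the final state.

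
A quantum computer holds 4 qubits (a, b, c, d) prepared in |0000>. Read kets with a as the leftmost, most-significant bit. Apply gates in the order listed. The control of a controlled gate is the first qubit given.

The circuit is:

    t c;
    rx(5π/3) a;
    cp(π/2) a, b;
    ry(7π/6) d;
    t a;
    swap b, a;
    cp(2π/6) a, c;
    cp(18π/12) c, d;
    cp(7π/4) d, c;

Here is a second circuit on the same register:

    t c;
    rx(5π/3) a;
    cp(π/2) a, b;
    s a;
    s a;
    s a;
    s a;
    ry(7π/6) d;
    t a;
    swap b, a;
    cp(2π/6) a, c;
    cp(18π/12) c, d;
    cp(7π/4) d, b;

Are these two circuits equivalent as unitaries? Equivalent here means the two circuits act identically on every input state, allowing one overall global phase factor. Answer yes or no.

No: there is an input state on which the two circuits produce genuinely different outputs (not merely differing by a phase).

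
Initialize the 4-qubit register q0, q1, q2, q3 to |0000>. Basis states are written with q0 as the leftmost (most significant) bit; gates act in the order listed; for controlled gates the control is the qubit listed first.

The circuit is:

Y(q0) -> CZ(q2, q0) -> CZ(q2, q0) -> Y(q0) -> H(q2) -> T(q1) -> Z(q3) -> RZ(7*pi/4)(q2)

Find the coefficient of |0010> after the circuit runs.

|0010> carries amplitude sqrt(2)*exp(7*I*pi/8)/2 in the final state. Key observation: the block from step 1 through step 4 cancels to the identity and can be dropped.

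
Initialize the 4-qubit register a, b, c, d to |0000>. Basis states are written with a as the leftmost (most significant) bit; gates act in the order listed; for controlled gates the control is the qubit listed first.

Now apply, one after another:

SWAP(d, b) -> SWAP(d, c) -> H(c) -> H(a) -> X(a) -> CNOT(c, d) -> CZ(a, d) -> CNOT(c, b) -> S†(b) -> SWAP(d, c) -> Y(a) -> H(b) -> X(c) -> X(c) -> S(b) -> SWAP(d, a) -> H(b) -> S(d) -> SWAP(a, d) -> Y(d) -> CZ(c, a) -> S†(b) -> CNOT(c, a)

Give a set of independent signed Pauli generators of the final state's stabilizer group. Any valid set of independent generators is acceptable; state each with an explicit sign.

The stabilizer group can be generated by +YIIZ, +IXIZ, -ZZXY, -IIZZ, among other valid generating sets.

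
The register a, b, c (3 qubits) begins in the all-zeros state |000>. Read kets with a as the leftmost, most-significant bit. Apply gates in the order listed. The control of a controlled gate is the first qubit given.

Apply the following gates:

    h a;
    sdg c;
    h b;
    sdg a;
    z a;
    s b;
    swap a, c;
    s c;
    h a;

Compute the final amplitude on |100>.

The final state's coefficient on |100> equals sqrt(2)/4.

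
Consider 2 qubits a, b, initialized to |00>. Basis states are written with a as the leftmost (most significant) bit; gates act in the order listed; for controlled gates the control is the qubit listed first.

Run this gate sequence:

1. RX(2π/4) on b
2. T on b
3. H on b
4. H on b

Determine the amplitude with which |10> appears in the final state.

The final state's coefficient on |10> equals 0. Key observation: steps 3-4 multiply out to the identity, so the circuit reduces to the remaining gates.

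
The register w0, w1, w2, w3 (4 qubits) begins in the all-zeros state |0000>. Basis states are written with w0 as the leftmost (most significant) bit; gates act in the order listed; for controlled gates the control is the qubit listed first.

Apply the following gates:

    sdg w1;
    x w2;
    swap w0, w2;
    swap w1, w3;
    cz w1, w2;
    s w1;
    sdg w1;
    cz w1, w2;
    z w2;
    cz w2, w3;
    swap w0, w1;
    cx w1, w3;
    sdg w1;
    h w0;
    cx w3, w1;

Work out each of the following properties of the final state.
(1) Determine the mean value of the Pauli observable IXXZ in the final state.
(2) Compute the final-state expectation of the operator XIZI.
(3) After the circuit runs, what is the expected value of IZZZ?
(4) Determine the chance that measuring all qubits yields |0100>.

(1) The observable IXXZ averages to 0. Key observation: gates 5-8 undo each other exactly, leaving only the rest of the circuit to track.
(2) The observable XIZI averages to 1.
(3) The expectation value of IZZZ is -1.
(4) The probability of measuring |0100> is 0.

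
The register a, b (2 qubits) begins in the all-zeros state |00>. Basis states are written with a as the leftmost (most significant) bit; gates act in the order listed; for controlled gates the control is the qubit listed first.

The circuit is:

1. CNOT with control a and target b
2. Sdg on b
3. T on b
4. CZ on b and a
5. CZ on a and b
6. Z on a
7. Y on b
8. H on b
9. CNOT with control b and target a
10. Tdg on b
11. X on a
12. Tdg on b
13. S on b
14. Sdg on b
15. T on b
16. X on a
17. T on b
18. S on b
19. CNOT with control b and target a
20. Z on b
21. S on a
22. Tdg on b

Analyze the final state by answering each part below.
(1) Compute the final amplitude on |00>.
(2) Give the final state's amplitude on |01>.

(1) |00> carries amplitude sqrt(2)*I/2 in the final state. Key observation: the block from step 10 through step 17 cancels to the identity and can be dropped.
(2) The final state's coefficient on |01> equals sqrt(2)*exp(3*I*pi/4)/2.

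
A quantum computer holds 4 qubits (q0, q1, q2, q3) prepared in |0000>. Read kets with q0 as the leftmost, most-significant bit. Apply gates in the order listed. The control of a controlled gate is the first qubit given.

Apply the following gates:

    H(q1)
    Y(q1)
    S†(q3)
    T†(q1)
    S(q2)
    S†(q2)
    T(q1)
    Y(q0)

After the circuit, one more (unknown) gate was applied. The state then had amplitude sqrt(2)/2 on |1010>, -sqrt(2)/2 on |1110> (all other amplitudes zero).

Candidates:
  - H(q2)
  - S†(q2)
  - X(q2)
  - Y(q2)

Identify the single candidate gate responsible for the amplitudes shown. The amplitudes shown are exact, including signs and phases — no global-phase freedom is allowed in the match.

The applied gate was X(q2). Key observation: the block from step 4 through step 7 cancels to the identity and can be dropped.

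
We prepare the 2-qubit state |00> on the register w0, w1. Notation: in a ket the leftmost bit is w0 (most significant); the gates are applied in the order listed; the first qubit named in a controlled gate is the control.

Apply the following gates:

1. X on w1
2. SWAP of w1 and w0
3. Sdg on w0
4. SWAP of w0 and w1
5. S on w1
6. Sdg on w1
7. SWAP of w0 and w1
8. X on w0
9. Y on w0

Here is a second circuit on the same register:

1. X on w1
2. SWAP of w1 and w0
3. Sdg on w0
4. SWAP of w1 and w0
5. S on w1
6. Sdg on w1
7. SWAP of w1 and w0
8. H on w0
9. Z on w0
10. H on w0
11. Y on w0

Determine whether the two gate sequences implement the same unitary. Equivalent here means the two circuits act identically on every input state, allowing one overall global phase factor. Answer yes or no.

Yes: on every input state the two circuits agree up to one overall phase factor.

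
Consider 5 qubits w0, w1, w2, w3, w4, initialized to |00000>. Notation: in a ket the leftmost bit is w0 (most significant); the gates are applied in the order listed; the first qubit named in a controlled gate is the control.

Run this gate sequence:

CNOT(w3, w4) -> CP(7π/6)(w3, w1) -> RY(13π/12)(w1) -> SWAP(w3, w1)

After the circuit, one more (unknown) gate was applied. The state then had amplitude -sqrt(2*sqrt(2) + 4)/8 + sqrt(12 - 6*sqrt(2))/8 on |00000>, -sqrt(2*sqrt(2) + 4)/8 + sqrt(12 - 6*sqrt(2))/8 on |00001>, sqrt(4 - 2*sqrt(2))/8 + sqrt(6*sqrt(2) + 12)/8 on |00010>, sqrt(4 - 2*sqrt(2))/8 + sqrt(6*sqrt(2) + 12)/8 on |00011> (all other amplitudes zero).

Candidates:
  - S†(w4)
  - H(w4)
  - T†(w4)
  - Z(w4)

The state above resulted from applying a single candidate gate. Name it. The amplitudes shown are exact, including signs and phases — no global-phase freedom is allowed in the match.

The applied gate was H(w4).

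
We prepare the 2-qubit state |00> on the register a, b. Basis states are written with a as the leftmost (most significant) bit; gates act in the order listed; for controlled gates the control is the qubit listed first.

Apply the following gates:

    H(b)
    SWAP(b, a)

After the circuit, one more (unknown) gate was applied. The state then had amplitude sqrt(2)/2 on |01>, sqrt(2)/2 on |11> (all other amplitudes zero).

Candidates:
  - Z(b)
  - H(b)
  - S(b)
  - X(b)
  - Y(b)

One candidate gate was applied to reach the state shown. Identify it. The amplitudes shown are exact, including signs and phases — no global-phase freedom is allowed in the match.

The unique candidate consistent with the amplitudes is X(b).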